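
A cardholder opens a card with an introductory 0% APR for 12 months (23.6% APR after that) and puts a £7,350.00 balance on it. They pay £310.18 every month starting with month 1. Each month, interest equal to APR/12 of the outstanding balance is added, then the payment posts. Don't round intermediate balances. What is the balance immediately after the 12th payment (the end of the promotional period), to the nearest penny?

Promo months 1–12 at r₀ = 0%/12 = 0; months 13+ at r₁ = 23.6%/12 = 0.0196667.
After month 12 (no interest yet): B = £7,350.00 − 12·£310.18 = £3,627.84.

£3,627.84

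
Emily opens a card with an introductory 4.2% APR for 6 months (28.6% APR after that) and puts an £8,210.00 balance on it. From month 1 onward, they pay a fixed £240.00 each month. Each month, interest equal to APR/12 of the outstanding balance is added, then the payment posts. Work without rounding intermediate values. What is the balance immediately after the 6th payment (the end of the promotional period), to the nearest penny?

Promo months 1–6 at r₀ = 4.2%/12 = 0.0035; months 7+ at r₁ = 28.6%/12 = 0.0238333.
After month 6: iterate B ← B·(1+r₀) − £240.00 for 6 months → £6,931.27.

£6,931.27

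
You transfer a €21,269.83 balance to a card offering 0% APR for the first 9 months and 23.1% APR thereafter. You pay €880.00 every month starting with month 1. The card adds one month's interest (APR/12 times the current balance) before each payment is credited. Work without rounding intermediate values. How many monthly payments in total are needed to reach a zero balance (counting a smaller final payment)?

28 payments

Promo months 1–9 at r₀ = 0%/12 = 0; months 10+ at r₁ = 23.1%/12 = 0.01925.
After month 9 (no interest yet): B = €21,269.83 − 9·€880.00 = €13,349.83.
Then at r₁ with €880.00/mo: n₂ = −ln(1 − r₁·B/P)/ln(1+r₁) ≈ 18.11 → 19 more payments.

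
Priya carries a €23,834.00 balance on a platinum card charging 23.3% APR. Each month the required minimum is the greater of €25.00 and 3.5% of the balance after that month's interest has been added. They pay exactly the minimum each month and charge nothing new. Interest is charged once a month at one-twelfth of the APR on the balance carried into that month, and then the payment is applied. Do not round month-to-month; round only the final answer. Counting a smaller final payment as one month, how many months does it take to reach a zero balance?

Monthly rate r = 23.3%/12 = 1.94167% = 0.0194167.
While 3.5% of the post-interest balance exceeds €25.00, each month B ← (B·(1+r))·(1 − 0.035), i.e. B shrinks by the factor (1+r)·0.965 = 0.98374.
This holds for months 1–216. Entering month 217 the balance is €690.35; 3.5% of the post-interest balance is now below €25.00, so the flat €25.00 minimum applies from here.
From month 217 a fixed €25.00 at rate r clears €690.35 in 40 more payments. Total: 216 + 40 = 256 months.

256 months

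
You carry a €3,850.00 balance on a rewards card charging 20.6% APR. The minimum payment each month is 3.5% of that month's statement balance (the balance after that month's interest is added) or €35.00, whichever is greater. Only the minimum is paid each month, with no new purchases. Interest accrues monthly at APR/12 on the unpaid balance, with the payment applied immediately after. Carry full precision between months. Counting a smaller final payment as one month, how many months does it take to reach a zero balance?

113 months

Monthly rate r = 20.6%/12 = 1.71667% = 0.0171667.
While 3.5% of the post-interest balance exceeds €35.00, each month B ← (B·(1+r))·(1 − 0.035), i.e. B shrinks by the factor (1+r)·0.965 = 0.98157.
This holds for months 1–74. Entering month 75 the balance is €971.63; 3.5% of the post-interest balance is now below €35.00, so the flat €35.00 minimum applies from here.
From month 75 a fixed €35.00 at rate r clears €971.63 in 39 more payments. Total: 74 + 39 = 113 months.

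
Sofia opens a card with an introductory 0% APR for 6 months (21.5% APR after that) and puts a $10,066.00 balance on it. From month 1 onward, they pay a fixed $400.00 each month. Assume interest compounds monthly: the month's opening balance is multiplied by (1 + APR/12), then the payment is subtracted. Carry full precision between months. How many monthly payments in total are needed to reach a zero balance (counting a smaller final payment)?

Promo months 1–6 at r₀ = 0%/12 = 0; months 7+ at r₁ = 21.5%/12 = 0.0179167.
After month 6 (no interest yet): B = $10,066.00 − 6·$400.00 = $7,666.00.
Then at r₁ with $400.00/mo: n₂ = −ln(1 − r₁·B/P)/ln(1+r₁) ≈ 23.69 → 24 more payments.

30 payments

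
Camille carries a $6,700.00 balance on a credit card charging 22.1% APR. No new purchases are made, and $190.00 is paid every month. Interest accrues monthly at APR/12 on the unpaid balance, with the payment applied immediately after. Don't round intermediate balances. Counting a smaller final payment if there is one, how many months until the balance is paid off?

Monthly rate r = 22.1%/12 = 1.84167% = 0.0184167.
Recurrence: B ← B·(1+r) − $190.00.
Month 1: interest $123.39; balance after payment $6,633.39.
Month 2: interest $122.16; balance after payment $6,565.56.
Closed form: n = −ln(1 − rB₀/P)/ln(1+r) = −ln(0.35057)/ln(1.01842) ≈ 57.438, so the balance reaches zero during payment 58.

58 months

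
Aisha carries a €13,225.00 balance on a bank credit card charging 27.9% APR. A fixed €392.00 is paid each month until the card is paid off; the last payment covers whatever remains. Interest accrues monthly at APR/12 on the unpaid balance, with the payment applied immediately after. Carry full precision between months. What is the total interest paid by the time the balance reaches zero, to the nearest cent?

€12,943.83

Monthly rate r = 27.9%/12 = 2.325% = 0.02325.
Payoff takes n = ⌈−ln(1 − rB₀/P)/ln(1+r)⌉ = ⌈66.755⌉ = 67 payments; the last is €296.83.
Total paid = 66·€392.00 + €296.83 = €26,168.83.
Total interest = total paid − principal = €26,168.83 − €13,225.00 = €12,943.83.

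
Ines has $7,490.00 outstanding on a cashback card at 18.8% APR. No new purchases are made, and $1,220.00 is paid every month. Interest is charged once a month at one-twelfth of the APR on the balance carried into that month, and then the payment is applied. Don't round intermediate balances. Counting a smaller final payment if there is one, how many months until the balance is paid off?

7 payments

Monthly rate r = 18.8%/12 = 1.56667% = 0.0156667.
Recurrence: B ← B·(1+r) − $1,220.00.
Month 1: interest $117.34; balance after payment $6,387.34.
Month 2: interest $100.07; balance after payment $5,267.41.
Closed form: n = −ln(1 − rB₀/P)/ln(1+r) = −ln(0.90382)/ln(1.01567) ≈ 6.505, so the balance reaches zero during payment 7.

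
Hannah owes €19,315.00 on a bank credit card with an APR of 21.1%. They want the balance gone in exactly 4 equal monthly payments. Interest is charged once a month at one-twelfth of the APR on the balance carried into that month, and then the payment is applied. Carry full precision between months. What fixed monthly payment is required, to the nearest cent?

Monthly rate r = 21.1%/12 = 1.75833% = 0.0175833.
Level-payment amortization: P = B₀·r / (1 − (1+r)^(−n)) = 19315.00·0.0175833 / (1 − 1.01758^(−4)).
Denominator 1 − (1+r)^(−4) = 0.0673470694.
P = 339.622 / 0.0673470694 ≈ 5042.86.

€5,042.86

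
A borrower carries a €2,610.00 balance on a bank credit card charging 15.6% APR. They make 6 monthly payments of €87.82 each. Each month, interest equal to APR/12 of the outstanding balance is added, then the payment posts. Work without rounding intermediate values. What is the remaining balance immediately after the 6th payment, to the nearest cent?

Monthly rate r = 15.6%/12 = 1.3% = 0.013.
Each month: B ← B·(1+r) − €87.82.
Month 1: interest €33.93; balance after payment €2,556.11.
Month 2: interest €33.23; balance after payment €2,501.52.
Month 3: interest €32.52; balance after payment €2,446.22.
Month 4: interest €31.80; balance after payment €2,390.20.
Month 5: interest €31.07; balance after payment €2,333.45.
Month 6: interest €30.33; balance after payment €2,275.97.

€2,275.97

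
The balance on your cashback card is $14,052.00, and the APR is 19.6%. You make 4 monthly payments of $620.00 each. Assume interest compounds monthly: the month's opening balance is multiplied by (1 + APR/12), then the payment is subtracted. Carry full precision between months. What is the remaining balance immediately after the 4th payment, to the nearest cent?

Monthly rate r = 19.6%/12 = 1.63333% = 0.0163333.
Each month: B ← B·(1+r) − $620.00.
Month 1: interest $229.52; balance after payment $13,661.52.
Month 2: interest $223.14; balance after payment $13,264.65.
Month 3: interest $216.66; balance after payment $12,861.31.
Month 4: interest $210.07; balance after payment $12,451.38.

$12,451.38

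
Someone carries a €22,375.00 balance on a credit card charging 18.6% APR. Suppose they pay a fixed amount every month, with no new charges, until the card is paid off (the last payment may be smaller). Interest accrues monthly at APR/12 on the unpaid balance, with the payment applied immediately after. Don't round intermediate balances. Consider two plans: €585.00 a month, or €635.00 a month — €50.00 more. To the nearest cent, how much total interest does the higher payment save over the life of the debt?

€1,560.01

Monthly rate r = 18.6%/12 = 1.55% = 0.0155.
At €585.00/mo: n = ⌈−ln(1 − rB₀/P)/ln(1+r)⌉ = 59 payments (last €246.40); total interest = total paid − €22,375.00 = €11,801.40.
At €635.00/mo: 52 payments (last €231.39); total interest €10,241.39.
Interest saved = €11,801.40 − €10,241.39 = €1,560.01.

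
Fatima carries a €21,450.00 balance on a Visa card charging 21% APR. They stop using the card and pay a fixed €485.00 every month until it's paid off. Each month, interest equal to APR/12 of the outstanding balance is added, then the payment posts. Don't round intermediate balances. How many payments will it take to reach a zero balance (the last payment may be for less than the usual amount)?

86 payments

Monthly rate r = 21%/12 = 1.75% = 0.0175.
Recurrence: B ← B·(1+r) − €485.00.
Month 1: interest €375.38; balance after payment €21,340.38.
Month 2: interest €373.46; balance after payment €21,228.83.
Closed form: n = −ln(1 − rB₀/P)/ln(1+r) = −ln(0.22603)/ln(1.0175) ≈ 85.718, so the balance reaches zero during payment 86.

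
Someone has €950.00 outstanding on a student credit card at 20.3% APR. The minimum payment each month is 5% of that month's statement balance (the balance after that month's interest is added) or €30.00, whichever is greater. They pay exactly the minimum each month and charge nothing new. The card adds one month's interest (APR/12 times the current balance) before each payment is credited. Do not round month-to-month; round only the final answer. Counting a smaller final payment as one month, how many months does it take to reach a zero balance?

Monthly rate r = 20.3%/12 = 1.69167% = 0.0169167.
While 5% of the post-interest balance exceeds €30.00, each month B ← (B·(1+r))·(1 − 0.05), i.e. B shrinks by the factor (1+r)·0.95 = 0.96607.
This holds for months 1–14. Entering month 15 the balance is €585.93; 5% of the post-interest balance is now below €30.00, so the flat €30.00 minimum applies from here.
From month 15 a fixed €30.00 at rate r clears €585.93 in 24 more payments. Total: 14 + 24 = 38 months.

38 months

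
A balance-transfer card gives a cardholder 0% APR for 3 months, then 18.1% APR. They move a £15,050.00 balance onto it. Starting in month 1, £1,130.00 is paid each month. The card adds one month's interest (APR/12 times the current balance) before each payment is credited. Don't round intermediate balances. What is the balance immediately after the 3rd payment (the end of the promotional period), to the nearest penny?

Promo months 1–3 at r₀ = 0%/12 = 0; months 4+ at r₁ = 18.1%/12 = 0.0150833.
After month 3 (no interest yet): B = £15,050.00 − 3·£1,130.00 = £11,660.00.

£11,660.00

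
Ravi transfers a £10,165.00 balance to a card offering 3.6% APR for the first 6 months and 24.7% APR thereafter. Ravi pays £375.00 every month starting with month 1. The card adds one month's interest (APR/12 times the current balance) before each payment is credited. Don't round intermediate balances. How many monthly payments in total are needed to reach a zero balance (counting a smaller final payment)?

35 payments

Promo months 1–6 at r₀ = 3.6%/12 = 0.003; months 7+ at r₁ = 24.7%/12 = 0.0205833.
After month 6: iterate B ← B·(1+r₀) − £375.00 for 6 months → £8,082.41.
Then at r₁ with £375.00/mo: n₂ = −ln(1 − r₁·B/P)/ln(1+r₁) ≈ 28.78 → 29 more payments.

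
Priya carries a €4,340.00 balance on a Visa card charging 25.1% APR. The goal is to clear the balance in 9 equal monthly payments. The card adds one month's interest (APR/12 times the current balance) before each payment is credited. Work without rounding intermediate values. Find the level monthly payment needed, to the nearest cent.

Monthly rate r = 25.1%/12 = 2.09167% = 0.0209167.
Level-payment amortization: P = B₀·r / (1 − (1+r)^(−n)) = 4340.00·0.0209167 / (1 − 1.02092^(−9)).
Denominator 1 − (1+r)^(−9) = 0.169982296.
P = 90.7783 / 0.169982296 ≈ 534.05.

€534.05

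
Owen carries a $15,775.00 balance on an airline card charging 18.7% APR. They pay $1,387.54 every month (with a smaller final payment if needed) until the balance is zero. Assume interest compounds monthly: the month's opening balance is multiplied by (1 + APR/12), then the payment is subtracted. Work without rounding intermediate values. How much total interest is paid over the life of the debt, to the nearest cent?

Monthly rate r = 18.7%/12 = 1.55833% = 0.0155833.
Payoff takes n = ⌈−ln(1 − rB₀/P)/ln(1+r)⌉ = ⌈12.611⌉ = 13 payments; the last is $850.05.
Total paid = 12·$1,387.54 + $850.05 = $17,500.53.
Total interest = total paid − principal = $17,500.53 − $15,775.00 = $1,725.53.

$1,725.53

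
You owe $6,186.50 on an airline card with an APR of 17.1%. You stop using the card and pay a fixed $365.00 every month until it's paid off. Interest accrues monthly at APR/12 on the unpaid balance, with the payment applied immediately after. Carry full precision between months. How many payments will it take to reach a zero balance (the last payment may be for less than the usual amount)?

20 payments

Monthly rate r = 17.1%/12 = 1.425% = 0.01425.
Recurrence: B ← B·(1+r) − $365.00.
Month 1: interest $88.16; balance after payment $5,909.66.
Month 2: interest $84.21; balance after payment $5,628.87.
Closed form: n = −ln(1 − rB₀/P)/ln(1+r) = −ln(0.75847)/ln(1.01425) ≈ 19.538, so the balance reaches zero during payment 20.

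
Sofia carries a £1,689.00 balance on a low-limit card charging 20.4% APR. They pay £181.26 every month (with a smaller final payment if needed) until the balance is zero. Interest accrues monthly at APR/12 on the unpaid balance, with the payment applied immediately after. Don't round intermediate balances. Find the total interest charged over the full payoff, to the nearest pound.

Monthly rate r = 20.4%/12 = 1.7% = 0.017.
Payoff takes n = ⌈−ln(1 − rB₀/P)/ln(1+r)⌉ = ⌈10.231⌉ = 11 payments; the last is £42.08.
Total paid = 10·£181.26 + £42.08 = £1,854.68.
Total interest = total paid − principal = £1,854.68 − £1,689.00 = £165.68.

£166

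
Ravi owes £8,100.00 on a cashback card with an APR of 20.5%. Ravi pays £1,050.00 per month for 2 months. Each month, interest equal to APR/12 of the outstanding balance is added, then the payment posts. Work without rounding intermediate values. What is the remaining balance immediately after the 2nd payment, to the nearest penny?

Monthly rate r = 20.5%/12 = 1.70833% = 0.0170833.
Each month: B ← B·(1+r) − £1,050.00.
Month 1: interest £138.38; balance after payment £7,188.38.
Month 2: interest £122.80; balance after payment £6,261.18.

£6,261.18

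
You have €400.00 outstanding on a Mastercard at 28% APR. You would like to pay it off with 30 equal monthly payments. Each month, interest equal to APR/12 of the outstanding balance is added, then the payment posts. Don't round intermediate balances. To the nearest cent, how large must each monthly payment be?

€18.69

Monthly rate r = 28%/12 = 2.33333% = 0.0233333.
Level-payment amortization: P = B₀·r / (1 − (1+r)^(−n)) = 400.00·0.0233333 / (1 − 1.02333^(−30)).
Denominator 1 − (1+r)^(−30) = 0.49940515.
P = 9.33333 / 0.49940515 ≈ 18.69.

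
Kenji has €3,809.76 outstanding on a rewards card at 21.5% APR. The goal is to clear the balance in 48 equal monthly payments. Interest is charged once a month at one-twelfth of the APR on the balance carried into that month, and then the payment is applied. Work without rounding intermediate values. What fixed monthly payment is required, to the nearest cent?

€119.00

Monthly rate r = 21.5%/12 = 1.79167% = 0.0179167.
Level-payment amortization: P = B₀·r / (1 − (1+r)^(−n)) = 3809.76·0.0179167 / (1 − 1.01792^(−48)).
Denominator 1 − (1+r)^(−48) = 0.573603936.
P = 68.2582 / 0.573603936 ≈ 119.00.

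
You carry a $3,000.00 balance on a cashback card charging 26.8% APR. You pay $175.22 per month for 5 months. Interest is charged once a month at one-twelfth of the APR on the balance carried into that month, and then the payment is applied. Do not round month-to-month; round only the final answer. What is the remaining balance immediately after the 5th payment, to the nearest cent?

Monthly rate r = 26.8%/12 = 2.23333% = 0.0223333.
Each month: B ← B·(1+r) − $175.22.
Month 1: interest $67.00; balance after payment $2,891.78.
Month 2: interest $64.58; balance after payment $2,781.14.
Month 3: interest $62.11; balance after payment $2,668.04.
Month 4: interest $59.59; balance after payment $2,552.40.
Month 5: interest $57.00; balance after payment $2,434.19.

$2,434.19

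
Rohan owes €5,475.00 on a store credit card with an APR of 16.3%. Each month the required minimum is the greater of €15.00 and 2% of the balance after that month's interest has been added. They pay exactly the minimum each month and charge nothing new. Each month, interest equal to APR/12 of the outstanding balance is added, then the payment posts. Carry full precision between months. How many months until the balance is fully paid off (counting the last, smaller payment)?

Monthly rate r = 16.3%/12 = 1.35833% = 0.0135833.
While 2% of the post-interest balance exceeds €15.00, each month B ← (B·(1+r))·(1 − 0.02), i.e. B shrinks by the factor (1+r)·0.98 = 0.99331.
This holds for months 1–299. Entering month 300 the balance is €736.14; 2% of the post-interest balance is now below €15.00, so the flat €15.00 minimum applies from here.
From month 300 a fixed €15.00 at rate r clears €736.14 in 82 more payments. Total: 299 + 82 = 381 months.

381 months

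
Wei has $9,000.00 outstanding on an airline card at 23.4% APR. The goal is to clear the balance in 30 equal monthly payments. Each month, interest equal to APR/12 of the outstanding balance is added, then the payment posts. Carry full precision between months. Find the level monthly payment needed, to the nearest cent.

$399.09

Monthly rate r = 23.4%/12 = 1.95% = 0.0195.
Level-payment amortization: P = B₀·r / (1 − (1+r)^(−n)) = 9000.00·0.0195 / (1 − 1.0195^(−30)).
Denominator 1 − (1+r)^(−30) = 0.439748412.
P = 175.5 / 0.439748412 ≈ 399.09.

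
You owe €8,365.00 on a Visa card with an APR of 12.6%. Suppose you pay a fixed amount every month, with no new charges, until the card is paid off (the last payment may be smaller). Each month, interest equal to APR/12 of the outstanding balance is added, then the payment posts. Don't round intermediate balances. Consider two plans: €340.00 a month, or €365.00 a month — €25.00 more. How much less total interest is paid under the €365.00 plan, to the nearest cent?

Monthly rate r = 12.6%/12 = 1.05% = 0.0105.
At €340.00/mo: n = ⌈−ln(1 − rB₀/P)/ln(1+r)⌉ = 29 payments (last €208.25); total interest = total paid − €8,365.00 = €1,363.25.
At €365.00/mo: 27 payments (last €129.68); total interest €1,254.68.
Interest saved = €1,363.25 − €1,254.68 = €108.57.

€108.57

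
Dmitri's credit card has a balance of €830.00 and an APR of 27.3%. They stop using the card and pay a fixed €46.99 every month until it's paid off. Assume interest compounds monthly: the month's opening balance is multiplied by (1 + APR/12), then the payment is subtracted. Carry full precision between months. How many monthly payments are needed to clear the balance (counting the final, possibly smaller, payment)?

Monthly rate r = 27.3%/12 = 2.275% = 0.02275.
Recurrence: B ← B·(1+r) − €46.99.
Month 1: interest €18.88; balance after payment €801.89.
Month 2: interest €18.24; balance after payment €773.15.
Closed form: n = −ln(1 − rB₀/P)/ln(1+r) = −ln(0.59816)/ln(1.02275) ≈ 22.845, so the balance reaches zero during payment 23.

23 months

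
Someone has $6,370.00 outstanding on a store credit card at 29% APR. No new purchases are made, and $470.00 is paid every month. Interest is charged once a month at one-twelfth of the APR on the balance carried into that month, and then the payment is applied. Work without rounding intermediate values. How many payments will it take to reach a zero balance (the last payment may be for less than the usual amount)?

Monthly rate r = 29%/12 = 2.41667% = 0.0241667.
Recurrence: B ← B·(1+r) − $470.00.
Month 1: interest $153.94; balance after payment $6,053.94.
Month 2: interest $146.30; balance after payment $5,730.25.
Closed form: n = −ln(1 − rB₀/P)/ln(1+r) = −ln(0.67246)/ln(1.02417) ≈ 16.617, so the balance reaches zero during payment 17.

17 months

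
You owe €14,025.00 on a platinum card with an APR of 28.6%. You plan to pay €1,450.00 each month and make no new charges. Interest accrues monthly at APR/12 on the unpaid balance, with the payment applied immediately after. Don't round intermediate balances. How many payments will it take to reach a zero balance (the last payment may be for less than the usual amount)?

12 payments

Monthly rate r = 28.6%/12 = 2.38333% = 0.0238333.
Recurrence: B ← B·(1+r) − €1,450.00.
Month 1: interest €334.26; balance after payment €12,909.26.
Month 2: interest €307.67; balance after payment €11,766.93.
Closed form: n = −ln(1 − rB₀/P)/ln(1+r) = −ln(0.76947)/ln(1.02383) ≈ 11.126, so the balance reaches zero during payment 12.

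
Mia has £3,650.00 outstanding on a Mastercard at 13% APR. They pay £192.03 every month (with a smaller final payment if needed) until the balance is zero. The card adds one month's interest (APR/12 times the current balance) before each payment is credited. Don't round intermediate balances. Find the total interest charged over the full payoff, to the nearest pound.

Monthly rate r = 13%/12 = 1.08333% = 0.0108333.
Payoff takes n = ⌈−ln(1 − rB₀/P)/ln(1+r)⌉ = ⌈21.398⌉ = 22 payments; the last is £76.65.
Total paid = 21·£192.03 + £76.65 = £4,109.28.
Total interest = total paid − principal = £4,109.28 − £3,650.00 = £459.28.

£459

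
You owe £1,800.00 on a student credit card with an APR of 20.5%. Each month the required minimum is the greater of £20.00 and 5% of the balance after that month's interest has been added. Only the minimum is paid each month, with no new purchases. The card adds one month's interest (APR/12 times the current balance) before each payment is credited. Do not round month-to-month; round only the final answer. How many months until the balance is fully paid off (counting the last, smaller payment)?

69 months

Monthly rate r = 20.5%/12 = 1.70833% = 0.0170833.
While 5% of the post-interest balance exceeds £20.00, each month B ← (B·(1+r))·(1 − 0.05), i.e. B shrinks by the factor (1+r)·0.95 = 0.96623.
This holds for months 1–45. Entering month 46 the balance is £383.60; 5% of the post-interest balance is now below £20.00, so the flat £20.00 minimum applies from here.
From month 46 a fixed £20.00 at rate r clears £383.60 in 24 more payments. Total: 45 + 24 = 69 months.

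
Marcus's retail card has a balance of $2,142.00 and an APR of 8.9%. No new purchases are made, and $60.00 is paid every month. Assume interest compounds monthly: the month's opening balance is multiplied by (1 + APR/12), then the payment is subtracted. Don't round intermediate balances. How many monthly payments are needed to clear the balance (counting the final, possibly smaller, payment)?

Monthly rate r = 8.9%/12 = 0.741667% = 0.00741667.
Recurrence: B ← B·(1+r) − $60.00.
Month 1: interest $15.89; balance after payment $2,097.89.
Month 2: interest $15.56; balance after payment $2,053.45.
Closed form: n = −ln(1 − rB₀/P)/ln(1+r) = −ln(0.73523)/ln(1.00742) ≈ 41.625, so the balance reaches zero during payment 42.

42 months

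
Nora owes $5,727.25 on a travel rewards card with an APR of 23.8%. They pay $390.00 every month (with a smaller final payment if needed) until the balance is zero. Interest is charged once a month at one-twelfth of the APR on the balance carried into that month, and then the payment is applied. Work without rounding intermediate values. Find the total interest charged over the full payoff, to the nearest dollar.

$1,110

Monthly rate r = 23.8%/12 = 1.98333% = 0.0198333.
Payoff takes n = ⌈−ln(1 − rB₀/P)/ln(1+r)⌉ = ⌈17.529⌉ = 18 payments; the last is $207.41.
Total paid = 17·$390.00 + $207.41 = $6,837.41.
Total interest = total paid − principal = $6,837.41 − $5,727.25 = $1,110.16.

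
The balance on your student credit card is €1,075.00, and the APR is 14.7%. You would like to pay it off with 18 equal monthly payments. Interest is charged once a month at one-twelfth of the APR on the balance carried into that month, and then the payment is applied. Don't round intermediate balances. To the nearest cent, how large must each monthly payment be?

Monthly rate r = 14.7%/12 = 1.225% = 0.01225.
Level-payment amortization: P = B₀·r / (1 − (1+r)^(−n)) = 1075.00·0.01225 / (1 − 1.01225^(−18)).
Denominator 1 − (1+r)^(−18) = 0.196807098.
P = 13.1687 / 0.196807098 ≈ 66.91.

€66.91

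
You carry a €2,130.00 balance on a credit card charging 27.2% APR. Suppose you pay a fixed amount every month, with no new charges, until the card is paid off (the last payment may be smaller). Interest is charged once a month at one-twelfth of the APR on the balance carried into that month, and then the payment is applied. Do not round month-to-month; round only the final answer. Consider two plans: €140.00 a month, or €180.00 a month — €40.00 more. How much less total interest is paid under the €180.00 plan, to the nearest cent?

€133.73

Monthly rate r = 27.2%/12 = 2.26667% = 0.0226667.
At €140.00/mo: n = ⌈−ln(1 − rB₀/P)/ln(1+r)⌉ = 19 payments (last €121.71); total interest = total paid − €2,130.00 = €511.71.
At €180.00/mo: 14 payments (last €167.98); total interest €377.98.
Interest saved = €511.71 − €377.98 = €133.73.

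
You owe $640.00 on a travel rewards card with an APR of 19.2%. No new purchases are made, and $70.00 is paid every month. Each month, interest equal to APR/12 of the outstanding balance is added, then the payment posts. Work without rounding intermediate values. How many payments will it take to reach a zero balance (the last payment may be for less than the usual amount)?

Monthly rate r = 19.2%/12 = 1.6% = 0.016.
Recurrence: B ← B·(1+r) − $70.00.
Month 1: interest $10.24; balance after payment $580.24.
Month 2: interest $9.28; balance after payment $519.52.
Closed form: n = −ln(1 − rB₀/P)/ln(1+r) = −ln(0.85371)/ln(1.016) ≈ 9.964, so the balance reaches zero during payment 10.

10 months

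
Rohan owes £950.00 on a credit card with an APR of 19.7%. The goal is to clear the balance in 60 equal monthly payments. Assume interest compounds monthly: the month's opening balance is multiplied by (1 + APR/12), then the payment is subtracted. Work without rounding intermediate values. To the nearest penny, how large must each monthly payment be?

£25.01

Monthly rate r = 19.7%/12 = 1.64167% = 0.0164167.
Level-payment amortization: P = B₀·r / (1 − (1+r)^(−n)) = 950.00·0.0164167 / (1 − 1.01642^(−60)).
Denominator 1 − (1+r)^(−60) = 0.623562107.
P = 15.5958 / 0.623562107 ≈ 25.01.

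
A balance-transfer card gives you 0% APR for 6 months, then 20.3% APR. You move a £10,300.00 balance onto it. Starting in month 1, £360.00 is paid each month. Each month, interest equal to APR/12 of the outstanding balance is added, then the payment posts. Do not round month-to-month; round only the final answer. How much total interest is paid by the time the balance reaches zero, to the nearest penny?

£2,206.24

Promo months 1–6 at r₀ = 0%/12 = 0; months 7+ at r₁ = 20.3%/12 = 0.0169167.
After month 6 (no interest yet): B = £10,300.00 − 6·£360.00 = £8,140.00.
Then at r₁ with £360.00/mo: n₂ = −ln(1 − r₁·B/P)/ln(1+r₁) ≈ 28.74 → 29 more payments.
Total paid = 34·£360.00 + £266.24 = £12,506.24; interest = £12,506.24 − £10,300.00 = £2,206.24.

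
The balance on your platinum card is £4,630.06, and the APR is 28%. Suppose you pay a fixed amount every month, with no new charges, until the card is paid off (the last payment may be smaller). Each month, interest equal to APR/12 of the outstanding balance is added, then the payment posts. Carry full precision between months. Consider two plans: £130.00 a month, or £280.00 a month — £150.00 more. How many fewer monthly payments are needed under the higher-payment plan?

Monthly rate r = 28%/12 = 2.33333% = 0.0233333.
At £130.00/mo: n = ⌈−ln(1 − rB₀/P)/ln(1+r)⌉ = 78 payments (last £11.65); total interest = total paid − £4,630.06 = £5,391.59.
At £280.00/mo: 22 payments (last £38.33); total interest £1,288.27.
Payments saved = 78 − 22 = 56.

56 fewer payments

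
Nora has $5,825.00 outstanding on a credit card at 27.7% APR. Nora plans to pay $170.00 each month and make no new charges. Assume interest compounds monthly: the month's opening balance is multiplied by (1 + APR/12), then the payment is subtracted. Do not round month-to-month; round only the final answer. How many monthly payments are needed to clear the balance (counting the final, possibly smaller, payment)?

Monthly rate r = 27.7%/12 = 2.30833% = 0.0230833.
Recurrence: B ← B·(1+r) − $170.00.
Month 1: interest $134.46; balance after payment $5,789.46.
Month 2: interest $133.64; balance after payment $5,753.10.
Closed form: n = −ln(1 − rB₀/P)/ln(1+r) = −ln(0.20906)/ln(1.02308) ≈ 68.584, so the balance reaches zero during payment 69.

69 months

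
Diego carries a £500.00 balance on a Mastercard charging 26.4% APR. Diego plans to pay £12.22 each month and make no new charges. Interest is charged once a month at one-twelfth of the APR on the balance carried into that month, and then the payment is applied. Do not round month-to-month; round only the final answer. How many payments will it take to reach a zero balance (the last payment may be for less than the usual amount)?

Monthly rate r = 26.4%/12 = 2.2% = 0.022.
Recurrence: B ← B·(1+r) − £12.22.
Month 1: interest £11.00; balance after payment £498.78.
Month 2: interest £10.97; balance after payment £497.53.
Closed form: n = −ln(1 − rB₀/P)/ln(1+r) = −ln(0.099836)/ln(1.022) ≈ 105.885, so the balance reaches zero during payment 106.

106 months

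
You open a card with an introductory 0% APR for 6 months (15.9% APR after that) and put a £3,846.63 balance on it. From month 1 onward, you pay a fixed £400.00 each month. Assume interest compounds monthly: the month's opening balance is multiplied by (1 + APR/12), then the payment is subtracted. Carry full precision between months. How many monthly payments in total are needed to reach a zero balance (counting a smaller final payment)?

10 months

Promo months 1–6 at r₀ = 0%/12 = 0; months 7+ at r₁ = 15.9%/12 = 0.01325.
After month 6 (no interest yet): B = £3,846.63 − 6·£400.00 = £1,446.63.
Then at r₁ with £400.00/mo: n₂ = −ln(1 − r₁·B/P)/ln(1+r₁) ≈ 3.73 → 4 more payments.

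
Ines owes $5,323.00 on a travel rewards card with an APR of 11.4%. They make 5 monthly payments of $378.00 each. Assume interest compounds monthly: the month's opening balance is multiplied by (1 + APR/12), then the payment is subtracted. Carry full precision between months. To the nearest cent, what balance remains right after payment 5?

Monthly rate r = 11.4%/12 = 0.95% = 0.0095.
Each month: B ← B·(1+r) − $378.00.
Month 1: interest $50.57; balance after payment $4,995.57.
Month 2: interest $47.46; balance after payment $4,665.03.
Month 3: interest $44.32; balance after payment $4,331.34.
Month 4: interest $41.15; balance after payment $3,994.49.
Month 5: interest $37.95; balance after payment $3,654.44.

$3,654.44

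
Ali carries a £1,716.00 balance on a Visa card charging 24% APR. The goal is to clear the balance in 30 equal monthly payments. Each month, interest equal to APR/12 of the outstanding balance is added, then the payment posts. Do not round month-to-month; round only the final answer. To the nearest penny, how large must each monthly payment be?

Monthly rate r = 24%/12 = 2% = 0.02.
Level-payment amortization: P = B₀·r / (1 − (1+r)^(−n)) = 1716.00·0.02 / (1 − 1.02^(−30)).
Denominator 1 − (1+r)^(−30) = 0.447929111.
P = 34.32 / 0.447929111 ≈ 76.62.

£76.62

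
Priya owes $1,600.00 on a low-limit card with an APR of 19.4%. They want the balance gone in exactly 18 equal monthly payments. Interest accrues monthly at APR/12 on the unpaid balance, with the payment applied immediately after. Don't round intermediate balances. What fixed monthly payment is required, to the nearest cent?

Monthly rate r = 19.4%/12 = 1.61667% = 0.0161667.
Level-payment amortization: P = B₀·r / (1 − (1+r)^(−n)) = 1600.00·0.0161667 / (1 − 1.01617^(−18)).
Denominator 1 − (1+r)^(−18) = 0.250742677.
P = 25.8667 / 0.250742677 ≈ 103.16.

$103.16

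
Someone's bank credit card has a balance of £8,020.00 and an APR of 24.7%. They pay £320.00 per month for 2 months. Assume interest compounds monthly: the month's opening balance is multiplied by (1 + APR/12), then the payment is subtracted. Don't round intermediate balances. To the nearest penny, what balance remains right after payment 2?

£7,706.97

Monthly rate r = 24.7%/12 = 2.05833% = 0.0205833.
Each month: B ← B·(1+r) − £320.00.
Month 1: interest £165.08; balance after payment £7,865.08.
Month 2: interest £161.89; balance after payment £7,706.97.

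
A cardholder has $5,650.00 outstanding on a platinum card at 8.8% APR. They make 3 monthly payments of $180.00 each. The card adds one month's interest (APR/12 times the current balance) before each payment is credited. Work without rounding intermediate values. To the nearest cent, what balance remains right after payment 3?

$5,231.24

Monthly rate r = 8.8%/12 = 0.733333% = 0.00733333.
Each month: B ← B·(1+r) − $180.00.
Month 1: interest $41.43; balance after payment $5,511.43.
Month 2: interest $40.42; balance after payment $5,371.85.
Month 3: interest $39.39; balance after payment $5,231.24.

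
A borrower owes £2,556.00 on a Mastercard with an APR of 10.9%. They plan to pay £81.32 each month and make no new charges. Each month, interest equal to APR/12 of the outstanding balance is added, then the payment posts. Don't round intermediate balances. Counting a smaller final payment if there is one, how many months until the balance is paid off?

Monthly rate r = 10.9%/12 = 0.908333% = 0.00908333.
Recurrence: B ← B·(1+r) − £81.32.
Month 1: interest £23.22; balance after payment £2,497.90.
Month 2: interest £22.69; balance after payment £2,439.27.
Closed form: n = −ln(1 − rB₀/P)/ln(1+r) = −ln(0.7145)/ln(1.00908) ≈ 37.178, so the balance reaches zero during payment 38.

38 months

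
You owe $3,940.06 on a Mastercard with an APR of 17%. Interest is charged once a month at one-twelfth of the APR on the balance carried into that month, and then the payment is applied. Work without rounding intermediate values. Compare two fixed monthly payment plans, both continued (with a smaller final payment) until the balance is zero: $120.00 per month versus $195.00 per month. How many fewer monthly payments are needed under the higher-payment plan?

Monthly rate r = 17%/12 = 1.41667% = 0.0141667.
At $120.00/mo: n = ⌈−ln(1 − rB₀/P)/ln(1+r)⌉ = 45 payments (last $58.24); total interest = total paid − $3,940.06 = $1,398.18.
At $195.00/mo: 24 payments (last $189.49); total interest $734.43.
Payments saved = 45 − 24 = 21.

21 fewer payments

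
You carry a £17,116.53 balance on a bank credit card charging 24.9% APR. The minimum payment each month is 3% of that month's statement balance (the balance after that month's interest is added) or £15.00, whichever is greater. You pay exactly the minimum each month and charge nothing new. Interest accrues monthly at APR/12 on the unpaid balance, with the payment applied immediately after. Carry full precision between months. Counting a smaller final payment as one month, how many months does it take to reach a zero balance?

Monthly rate r = 24.9%/12 = 2.075% = 0.02075.
While 3% of the post-interest balance exceeds £15.00, each month B ← (B·(1+r))·(1 − 0.03), i.e. B shrinks by the factor (1+r)·0.97 = 0.99013.
This holds for months 1–359. Entering month 360 the balance is £485.88; 3% of the post-interest balance is now below £15.00, so the flat £15.00 minimum applies from here.
From month 360 a fixed £15.00 at rate r clears £485.88 in 55 more payments. Total: 359 + 55 = 414 months.

414 months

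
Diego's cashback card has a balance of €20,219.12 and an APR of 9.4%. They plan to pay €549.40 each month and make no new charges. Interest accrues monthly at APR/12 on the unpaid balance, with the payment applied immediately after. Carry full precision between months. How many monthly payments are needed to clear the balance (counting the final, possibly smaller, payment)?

44 payments

Monthly rate r = 9.4%/12 = 0.783333% = 0.00783333.
Recurrence: B ← B·(1+r) − €549.40.
Month 1: interest €158.38; balance after payment €19,828.10.
Month 2: interest €155.32; balance after payment €19,434.02.
Closed form: n = −ln(1 − rB₀/P)/ln(1+r) = −ln(0.71172)/ln(1.00783) ≈ 43.584, so the balance reaches zero during payment 44.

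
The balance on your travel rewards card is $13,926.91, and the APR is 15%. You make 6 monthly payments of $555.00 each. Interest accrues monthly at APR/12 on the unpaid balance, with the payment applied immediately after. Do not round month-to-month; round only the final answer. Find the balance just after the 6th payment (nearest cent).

Monthly rate r = 15%/12 = 1.25% = 0.0125.
Each month: B ← B·(1+r) − $555.00.
Month 1: interest $174.09; balance after payment $13,546.00.
Month 2: interest $169.32; balance after payment $13,160.32.
Month 3: interest $164.50; balance after payment $12,769.83.
Month 4: interest $159.62; balance after payment $12,374.45.
Month 5: interest $154.68; balance after payment $11,974.13.
Month 6: interest $149.68; balance after payment $11,568.81.

$11,568.81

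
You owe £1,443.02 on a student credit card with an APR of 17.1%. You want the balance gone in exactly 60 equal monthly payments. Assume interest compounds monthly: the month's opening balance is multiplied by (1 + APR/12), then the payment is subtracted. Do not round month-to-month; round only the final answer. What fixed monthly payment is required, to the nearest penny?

£35.94

Monthly rate r = 17.1%/12 = 1.425% = 0.01425.
Level-payment amortization: P = B₀·r / (1 − (1+r)^(−n)) = 1443.02·0.01425 / (1 − 1.01425^(−60)).
Denominator 1 − (1+r)^(−60) = 0.57214263.
P = 20.563 / 0.57214263 ≈ 35.94.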